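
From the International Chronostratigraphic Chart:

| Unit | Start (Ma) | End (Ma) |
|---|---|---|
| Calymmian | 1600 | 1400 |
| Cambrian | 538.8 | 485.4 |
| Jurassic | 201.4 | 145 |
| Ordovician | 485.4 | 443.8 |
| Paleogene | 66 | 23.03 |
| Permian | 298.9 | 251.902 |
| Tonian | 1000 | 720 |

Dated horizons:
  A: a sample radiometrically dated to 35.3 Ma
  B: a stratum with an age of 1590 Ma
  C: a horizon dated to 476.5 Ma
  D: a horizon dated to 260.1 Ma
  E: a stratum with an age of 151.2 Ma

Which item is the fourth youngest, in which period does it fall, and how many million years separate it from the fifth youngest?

C, in the Ordovician; 1113.5 million years to B

Smaller Ma means younger, so youngest first: A 35.3 < E 151.2 < D 260.1 < C 476.5 < B 1590.
Counting 4 along gives C (476.5 Ma); the excerpt puts that inside the Ordovician, 485.4–443.8 Ma.
Next in line is B (1590 Ma), and 1590 − 476.5 = 1113.5 Myr.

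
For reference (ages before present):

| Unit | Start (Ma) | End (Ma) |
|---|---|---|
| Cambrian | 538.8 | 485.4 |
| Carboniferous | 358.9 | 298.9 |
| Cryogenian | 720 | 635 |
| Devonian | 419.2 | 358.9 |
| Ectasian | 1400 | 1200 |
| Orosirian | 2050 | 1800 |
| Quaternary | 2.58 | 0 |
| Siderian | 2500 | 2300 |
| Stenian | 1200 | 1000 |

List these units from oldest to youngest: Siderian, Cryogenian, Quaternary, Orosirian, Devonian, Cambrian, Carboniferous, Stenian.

Siderian, Orosirian, Stenian, Cryogenian, Cambrian, Devonian, Carboniferous, Quaternary

The oldest of these is Siderian (starts 2500 Ma) and the youngest is Quaternary (ends 0 Ma).
In between, by decreasing start age: Orosirian (2050), Stenian (1200), Cryogenian (720), Cambrian (538.8), Devonian (419.2), Carboniferous (358.9).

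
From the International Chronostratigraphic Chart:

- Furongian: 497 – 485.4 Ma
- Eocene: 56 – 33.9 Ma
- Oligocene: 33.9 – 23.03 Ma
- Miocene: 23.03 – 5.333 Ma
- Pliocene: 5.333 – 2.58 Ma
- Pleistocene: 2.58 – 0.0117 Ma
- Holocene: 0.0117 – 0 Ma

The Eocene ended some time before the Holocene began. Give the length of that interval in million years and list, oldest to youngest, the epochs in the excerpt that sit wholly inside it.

End of Eocene = 33.9 Ma; start of Holocene = 0.0117 Ma.
Gap = 33.9 − 0.0117 = 33.8883 Myr.
Epochs wholly inside 33.9–0.0117 Ma: Oligocene (33.9–23.03), Miocene (23.03–5.333), Pliocene (5.333–2.58), Pleistocene (2.58–0.0117).

33.8883 million years; Oligocene, Miocene, Pliocene, Pleistocene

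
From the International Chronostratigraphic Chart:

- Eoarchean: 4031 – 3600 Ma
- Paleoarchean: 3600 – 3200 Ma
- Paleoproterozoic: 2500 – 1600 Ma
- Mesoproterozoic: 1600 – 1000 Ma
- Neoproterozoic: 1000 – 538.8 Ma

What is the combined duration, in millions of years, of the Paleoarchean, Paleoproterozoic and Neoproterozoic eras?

Duration is start − end for each: (3600 − 3200) + (2500 − 1600) + (1000 − 538.8).
That is 400 + 900 + 461.2, which totals 1761.2 million years.

1761.2 million years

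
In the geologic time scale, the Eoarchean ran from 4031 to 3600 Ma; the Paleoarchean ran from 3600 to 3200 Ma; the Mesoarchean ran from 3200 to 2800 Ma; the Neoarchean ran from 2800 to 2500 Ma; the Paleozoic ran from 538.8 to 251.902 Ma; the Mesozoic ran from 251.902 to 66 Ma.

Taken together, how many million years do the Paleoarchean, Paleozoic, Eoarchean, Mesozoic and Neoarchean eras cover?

1603.8 million years

Each duration: Paleoarchean = 400; Paleozoic = 286.898; Eoarchean = 431; Mesozoic = 185.902; Neoarchean = 300.
Sum: 400 + 286.898 + 431 + 185.902 + 300 = 1603.8 Myr.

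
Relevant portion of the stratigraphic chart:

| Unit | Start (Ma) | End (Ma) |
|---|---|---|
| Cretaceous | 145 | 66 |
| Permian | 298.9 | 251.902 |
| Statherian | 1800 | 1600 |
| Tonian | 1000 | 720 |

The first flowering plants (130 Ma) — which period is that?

130 Ma lies between 145 and 66 Ma, so it falls in the Cretaceous.

Cretaceous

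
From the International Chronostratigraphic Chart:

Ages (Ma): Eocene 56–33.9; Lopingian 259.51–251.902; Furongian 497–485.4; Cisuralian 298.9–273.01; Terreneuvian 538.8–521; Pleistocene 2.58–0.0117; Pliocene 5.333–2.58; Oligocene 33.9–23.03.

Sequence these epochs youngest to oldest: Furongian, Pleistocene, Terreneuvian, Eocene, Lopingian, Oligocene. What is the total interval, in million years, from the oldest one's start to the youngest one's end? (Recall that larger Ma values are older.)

Pleistocene → Oligocene → Eocene → Lopingian → Furongian → Terreneuvian; total span 538.7883 Myr

From the excerpt: Furongian 497–485.4; Pleistocene 2.58–0.0117; Terreneuvian 538.8–521; Eocene 56–33.9; Lopingian 259.51–251.902; Oligocene 33.9–23.03 (Ma).
Larger Ma is earlier, so the oldest is Terreneuvian and the youngest is Pleistocene; youngest to oldest: Pleistocene, Oligocene, Eocene, Lopingian, Furongian, Terreneuvian.
Oldest start 538.8 minus youngest end 0.0117 gives 538.7883 Myr overall.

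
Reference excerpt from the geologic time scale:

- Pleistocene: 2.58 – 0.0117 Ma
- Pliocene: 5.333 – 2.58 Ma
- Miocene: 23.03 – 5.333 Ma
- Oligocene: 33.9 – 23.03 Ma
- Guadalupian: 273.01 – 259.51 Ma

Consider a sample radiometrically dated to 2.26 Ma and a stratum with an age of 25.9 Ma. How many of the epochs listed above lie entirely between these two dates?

The older date is 25.9 Ma and the younger is 2.26 Ma.
Epochs with start < 25.9 and end > 2.26 Ma: Miocene (23.03–5.333), Pliocene (5.333–2.58).
That is 2 complete epochs.

2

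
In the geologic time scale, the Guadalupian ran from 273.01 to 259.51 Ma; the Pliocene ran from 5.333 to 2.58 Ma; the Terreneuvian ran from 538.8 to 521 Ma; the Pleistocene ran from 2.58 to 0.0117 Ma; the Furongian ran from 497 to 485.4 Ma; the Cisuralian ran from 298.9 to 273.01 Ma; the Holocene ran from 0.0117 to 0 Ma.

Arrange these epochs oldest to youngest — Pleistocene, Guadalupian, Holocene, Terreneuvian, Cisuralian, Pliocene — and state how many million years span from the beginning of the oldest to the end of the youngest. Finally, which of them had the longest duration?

Terreneuvian, Cisuralian, Guadalupian, Pliocene, Pleistocene, Holocene; total span 538.8 Myr; longest is Cisuralian

Start ages (Ma): Terreneuvian 538.8, Cisuralian 298.9, Guadalupian 273.01, Pliocene 5.333, Pleistocene 2.58, Holocene 0.0117.
Ordered oldest to youngest: Terreneuvian, Cisuralian, Guadalupian, Pliocene, Pleistocene, Holocene.
Span = 538.8 − 0 = 538.8 Myr.
Durations: Terreneuvian 17.8, Guadalupian 13.5, Pleistocene 2.5683, Cisuralian 25.89, Holocene 0.0117, Pliocene 2.753 → longest is Cisuralian (25.89 Myr).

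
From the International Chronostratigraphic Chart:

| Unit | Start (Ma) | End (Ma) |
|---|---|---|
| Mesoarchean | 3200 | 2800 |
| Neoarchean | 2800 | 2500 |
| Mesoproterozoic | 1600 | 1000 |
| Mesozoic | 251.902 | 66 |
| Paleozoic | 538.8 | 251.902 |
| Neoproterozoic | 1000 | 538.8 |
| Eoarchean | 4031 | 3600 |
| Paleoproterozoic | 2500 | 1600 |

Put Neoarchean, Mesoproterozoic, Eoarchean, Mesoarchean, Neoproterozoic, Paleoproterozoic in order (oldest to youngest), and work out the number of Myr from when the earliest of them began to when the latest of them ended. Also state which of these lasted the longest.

Start ages (Ma): Eoarchean 4031, Mesoarchean 3200, Neoarchean 2800, Paleoproterozoic 2500, Mesoproterozoic 1600, Neoproterozoic 1000.
Ordered oldest to youngest: Eoarchean, Mesoarchean, Neoarchean, Paleoproterozoic, Mesoproterozoic, Neoproterozoic.
Span = 4031 − 538.8 = 3492.2 Myr.
Durations: Eoarchean 431, Neoarchean 300, Mesoarchean 400, Neoproterozoic 461.2, Mesoproterozoic 600, Paleoproterozoic 900 → longest is Paleoproterozoic (900 Myr).

Eoarchean → Mesoarchean → Neoarchean → Paleoproterozoic → Mesoproterozoic → Neoproterozoic; total span 3492.2 Myr; longest is Paleoproterozoic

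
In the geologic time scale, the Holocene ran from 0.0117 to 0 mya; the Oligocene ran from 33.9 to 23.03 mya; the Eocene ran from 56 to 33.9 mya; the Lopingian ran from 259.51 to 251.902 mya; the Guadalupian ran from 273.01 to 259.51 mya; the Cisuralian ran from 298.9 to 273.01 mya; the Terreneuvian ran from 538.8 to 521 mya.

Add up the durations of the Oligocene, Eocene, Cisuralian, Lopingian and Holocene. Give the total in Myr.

Each duration: Oligocene = 10.87; Eocene = 22.1; Cisuralian = 25.89; Lopingian = 7.608; Holocene = 0.0117.
Sum: 10.87 + 22.1 + 25.89 + 7.608 + 0.0117 = 66.4797 Myr.

66.4797 million years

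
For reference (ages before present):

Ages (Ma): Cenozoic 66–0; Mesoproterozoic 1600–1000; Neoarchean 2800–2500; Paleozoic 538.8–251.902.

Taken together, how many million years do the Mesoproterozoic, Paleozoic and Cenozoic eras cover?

952.898 million years

Duration is start − end for each: (1600 − 1000) + (538.8 − 251.902) + (66 − 0).
That is 600 + 286.898 + 66, which totals 952.898 million years.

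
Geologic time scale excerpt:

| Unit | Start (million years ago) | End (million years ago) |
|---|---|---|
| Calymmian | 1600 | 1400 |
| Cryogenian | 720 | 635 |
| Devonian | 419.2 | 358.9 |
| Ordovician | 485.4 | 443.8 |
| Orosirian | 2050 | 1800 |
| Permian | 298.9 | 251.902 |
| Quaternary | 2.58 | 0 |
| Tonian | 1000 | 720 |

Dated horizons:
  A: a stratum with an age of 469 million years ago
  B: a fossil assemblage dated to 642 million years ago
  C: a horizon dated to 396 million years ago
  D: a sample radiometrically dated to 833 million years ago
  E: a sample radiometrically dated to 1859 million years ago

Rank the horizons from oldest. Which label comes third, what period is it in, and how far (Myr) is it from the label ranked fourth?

B, in the Cryogenian; 173 million years to A

Larger Ma means older, so oldest first: E 1859 > D 833 > B 642 > A 469 > C 396.
Counting 3 along gives B (642 Ma); the excerpt puts that inside the Cryogenian, 720–635 Ma.
Next in line is A (469 Ma), and 642 − 469 = 173 Myr.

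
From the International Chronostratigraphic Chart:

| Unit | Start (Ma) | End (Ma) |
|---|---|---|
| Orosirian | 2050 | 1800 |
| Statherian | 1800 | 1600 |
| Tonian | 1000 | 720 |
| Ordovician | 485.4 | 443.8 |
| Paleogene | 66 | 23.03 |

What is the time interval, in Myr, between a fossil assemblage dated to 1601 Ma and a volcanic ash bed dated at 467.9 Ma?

1133.1 million years

1601 − 467.9 = 1133.1 million years.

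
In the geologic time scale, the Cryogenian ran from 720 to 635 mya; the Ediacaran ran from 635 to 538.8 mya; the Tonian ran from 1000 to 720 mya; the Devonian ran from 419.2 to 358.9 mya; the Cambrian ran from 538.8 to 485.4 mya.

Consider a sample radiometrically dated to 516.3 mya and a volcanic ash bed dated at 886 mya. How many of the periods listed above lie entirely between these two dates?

2

886 Ma sits inside the Tonian (1000–720) and 516.3 Ma inside the Cambrian (538.8–485.4); neither of those is wholly between the two dates.
The listed periods lying completely between them are Cryogenian, Ediacaran — 2 in all.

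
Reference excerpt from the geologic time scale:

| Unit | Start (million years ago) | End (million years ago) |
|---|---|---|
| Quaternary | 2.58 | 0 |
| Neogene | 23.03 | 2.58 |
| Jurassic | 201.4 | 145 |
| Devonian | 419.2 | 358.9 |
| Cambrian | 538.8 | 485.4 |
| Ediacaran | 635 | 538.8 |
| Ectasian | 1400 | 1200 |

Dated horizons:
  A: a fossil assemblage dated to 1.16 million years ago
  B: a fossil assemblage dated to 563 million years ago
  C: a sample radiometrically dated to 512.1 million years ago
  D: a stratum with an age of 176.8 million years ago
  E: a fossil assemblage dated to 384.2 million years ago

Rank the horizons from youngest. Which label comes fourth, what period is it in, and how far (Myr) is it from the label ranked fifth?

Smaller Ma means younger, so youngest first: A 1.16 < D 176.8 < E 384.2 < C 512.1 < B 563.
Counting 4 along gives C (512.1 Ma); the excerpt puts that inside the Cambrian, 538.8–485.4 Ma.
Next in line is B (563 Ma), and 563 − 512.1 = 50.9 Myr.

C, in the Cambrian; 50.9 million years to B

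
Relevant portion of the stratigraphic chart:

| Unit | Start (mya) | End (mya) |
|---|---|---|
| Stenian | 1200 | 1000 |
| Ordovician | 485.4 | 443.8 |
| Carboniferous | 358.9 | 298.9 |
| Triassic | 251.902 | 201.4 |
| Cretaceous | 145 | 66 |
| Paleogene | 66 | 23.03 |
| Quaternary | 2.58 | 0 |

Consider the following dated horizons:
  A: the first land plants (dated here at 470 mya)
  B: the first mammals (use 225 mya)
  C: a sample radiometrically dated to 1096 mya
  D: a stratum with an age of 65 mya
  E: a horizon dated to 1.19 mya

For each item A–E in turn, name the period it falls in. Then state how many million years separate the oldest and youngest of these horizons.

Match each age against the start–end ranges in the excerpt: A = 470 Ma → Ordovician (485.4–443.8); B = 225 Ma → Triassic (251.902–201.4); C = 1096 Ma → Stenian (1200–1000); D = 65 Ma → Paleogene (66–23.03); E = 1.19 Ma → Quaternary (2.58–0).
The largest age is 1096 Ma and the smallest is 1.19 Ma; their difference is 1094.81 Myr.

A — Ordovician; B — Triassic; C — Stenian; D — Paleogene; E — Quaternary; span 1094.81 million years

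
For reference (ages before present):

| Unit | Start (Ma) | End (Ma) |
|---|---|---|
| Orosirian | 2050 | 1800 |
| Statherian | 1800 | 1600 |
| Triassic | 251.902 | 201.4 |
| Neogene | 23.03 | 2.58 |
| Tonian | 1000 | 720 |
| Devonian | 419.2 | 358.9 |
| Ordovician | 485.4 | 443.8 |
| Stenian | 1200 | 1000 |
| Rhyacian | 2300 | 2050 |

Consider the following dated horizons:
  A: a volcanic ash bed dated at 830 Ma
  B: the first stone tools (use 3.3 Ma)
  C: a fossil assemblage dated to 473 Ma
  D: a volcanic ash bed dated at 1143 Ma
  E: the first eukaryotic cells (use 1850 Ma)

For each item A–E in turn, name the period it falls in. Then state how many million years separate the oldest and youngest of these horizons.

Match each age against the start–end ranges in the excerpt: A = 830 Ma → Tonian (1000–720); B = 3.3 Ma → Neogene (23.03–2.58); C = 473 Ma → Ordovician (485.4–443.8); D = 1143 Ma → Stenian (1200–1000); E = 1850 Ma → Orosirian (2050–1800).
The largest age is 1850 Ma and the smallest is 3.3 Ma; their difference is 1846.7 Myr.

A — Tonian; B — Neogene; C — Ordovician; D — Stenian; E — Orosirian; span 1846.7 million years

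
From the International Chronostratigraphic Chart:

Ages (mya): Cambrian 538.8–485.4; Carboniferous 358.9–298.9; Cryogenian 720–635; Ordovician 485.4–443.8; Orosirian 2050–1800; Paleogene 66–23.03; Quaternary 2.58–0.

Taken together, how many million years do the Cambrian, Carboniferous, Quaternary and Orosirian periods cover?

Duration is start − end for each: (538.8 − 485.4) + (358.9 − 298.9) + (2.58 − 0) + (2050 − 1800).
That is 53.4 + 60 + 2.58 + 250, which totals 365.98 million years.

365.98 million years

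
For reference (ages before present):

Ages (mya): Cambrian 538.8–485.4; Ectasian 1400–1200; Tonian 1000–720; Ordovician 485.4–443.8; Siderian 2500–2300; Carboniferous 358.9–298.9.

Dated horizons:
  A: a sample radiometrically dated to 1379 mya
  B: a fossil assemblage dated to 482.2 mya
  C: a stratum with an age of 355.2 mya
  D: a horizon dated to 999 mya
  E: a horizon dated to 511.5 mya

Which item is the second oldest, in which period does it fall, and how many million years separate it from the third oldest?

D, in the Tonian; 487.5 million years to E

Larger Ma means older, so oldest first: A 1379 > D 999 > E 511.5 > B 482.2 > C 355.2.
Counting 2 along gives D (999 Ma); the excerpt puts that inside the Tonian, 1000–720 Ma.
Next in line is E (511.5 Ma), and 999 − 511.5 = 487.5 Myr.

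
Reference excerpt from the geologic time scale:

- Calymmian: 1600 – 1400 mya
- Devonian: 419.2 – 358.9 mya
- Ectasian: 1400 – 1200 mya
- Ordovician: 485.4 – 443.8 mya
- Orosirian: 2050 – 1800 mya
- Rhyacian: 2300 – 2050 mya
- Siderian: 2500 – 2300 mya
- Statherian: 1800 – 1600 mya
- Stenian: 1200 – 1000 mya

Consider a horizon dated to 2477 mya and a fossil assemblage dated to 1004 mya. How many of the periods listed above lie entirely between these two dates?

2477 Ma sits inside the Siderian (2500–2300) and 1004 Ma inside the Stenian (1200–1000); neither of those is wholly between the two dates.
The listed periods lying completely between them are Rhyacian, Orosirian, Statherian, Calymmian, Ectasian — 5 in all.

5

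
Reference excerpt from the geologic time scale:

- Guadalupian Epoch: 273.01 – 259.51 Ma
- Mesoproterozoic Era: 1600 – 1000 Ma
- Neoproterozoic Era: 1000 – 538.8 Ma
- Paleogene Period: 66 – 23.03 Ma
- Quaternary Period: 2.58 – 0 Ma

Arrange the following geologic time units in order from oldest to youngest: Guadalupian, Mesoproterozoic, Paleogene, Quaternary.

Mesoproterozoic, Guadalupian, Paleogene, Quaternary

The oldest of these is Mesoproterozoic (starts 1600 Ma) and the youngest is Quaternary (ends 0 Ma).
In between, by decreasing start age: Guadalupian (273.01), Paleogene (66).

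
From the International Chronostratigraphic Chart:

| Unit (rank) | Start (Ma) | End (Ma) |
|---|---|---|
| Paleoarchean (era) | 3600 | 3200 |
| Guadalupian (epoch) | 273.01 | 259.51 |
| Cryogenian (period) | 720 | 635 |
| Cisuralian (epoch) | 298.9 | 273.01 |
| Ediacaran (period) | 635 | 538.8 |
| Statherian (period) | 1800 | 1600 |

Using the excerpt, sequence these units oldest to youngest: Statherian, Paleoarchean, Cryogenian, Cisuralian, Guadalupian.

Paleoarchean → Statherian → Cryogenian → Cisuralian → Guadalupian

Read off each span (Ma): Statherian 1800–1600; Paleoarchean 3600–3200; Cryogenian 720–635; Cisuralian 298.9–273.01; Guadalupian 273.01–259.51.
Larger Ma is older, so oldest→youngest is Paleoarchean, Statherian, Cryogenian, Cisuralian, Guadalupian.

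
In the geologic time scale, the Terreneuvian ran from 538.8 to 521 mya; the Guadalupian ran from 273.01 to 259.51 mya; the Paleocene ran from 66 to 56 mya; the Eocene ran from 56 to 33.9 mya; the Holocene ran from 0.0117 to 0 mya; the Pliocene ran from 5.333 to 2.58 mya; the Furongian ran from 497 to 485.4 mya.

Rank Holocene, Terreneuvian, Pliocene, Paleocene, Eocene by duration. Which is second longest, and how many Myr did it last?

Start − end for each: Holocene 0.0117 − 0 = 0.0117; Terreneuvian 538.8 − 521 = 17.8; Pliocene 5.333 − 2.58 = 2.753; Paleocene 66 − 56 = 10; Eocene 56 − 33.9 = 22.1.
Ranking these from longest: Eocene > Terreneuvian > Paleocene > Pliocene > Holocene.
Position 2 in that ranking is Terreneuvian, which lasted 17.8 Myr.

Terreneuvian, 17.8 million years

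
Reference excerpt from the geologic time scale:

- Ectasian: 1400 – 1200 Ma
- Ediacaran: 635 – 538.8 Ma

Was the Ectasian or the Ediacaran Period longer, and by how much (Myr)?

Ectasian: 1400 − 1200 = 200 Myr.
Ediacaran: 635 − 538.8 = 96.2 Myr.
Difference: 200 − 96.2 = 103.8 Myr, so the Ectasian was longer.

Ectasian, by 103.8 million years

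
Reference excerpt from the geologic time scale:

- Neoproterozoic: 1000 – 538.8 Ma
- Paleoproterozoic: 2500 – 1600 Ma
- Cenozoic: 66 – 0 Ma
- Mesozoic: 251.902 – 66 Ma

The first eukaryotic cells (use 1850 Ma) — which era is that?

1850 Ma lies between 2500 and 1600 Ma, so it falls in the Paleoproterozoic.

Paleoproterozoic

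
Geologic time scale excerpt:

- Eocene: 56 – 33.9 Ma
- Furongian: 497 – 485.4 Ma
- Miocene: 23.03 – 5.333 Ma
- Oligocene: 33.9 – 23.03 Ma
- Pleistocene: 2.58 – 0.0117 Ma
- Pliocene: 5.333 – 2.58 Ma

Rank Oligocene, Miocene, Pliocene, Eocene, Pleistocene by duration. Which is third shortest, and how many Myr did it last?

Start − end for each: Oligocene 33.9 − 23.03 = 10.87; Miocene 23.03 − 5.333 = 17.697; Pliocene 5.333 − 2.58 = 2.753; Eocene 56 − 33.9 = 22.1; Pleistocene 2.58 − 0.0117 = 2.5683.
Ranking these from shortest: Pleistocene < Pliocene < Oligocene < Miocene < Eocene.
Position 3 in that ranking is Oligocene, which lasted 10.87 Myr.

Oligocene, 10.87 million years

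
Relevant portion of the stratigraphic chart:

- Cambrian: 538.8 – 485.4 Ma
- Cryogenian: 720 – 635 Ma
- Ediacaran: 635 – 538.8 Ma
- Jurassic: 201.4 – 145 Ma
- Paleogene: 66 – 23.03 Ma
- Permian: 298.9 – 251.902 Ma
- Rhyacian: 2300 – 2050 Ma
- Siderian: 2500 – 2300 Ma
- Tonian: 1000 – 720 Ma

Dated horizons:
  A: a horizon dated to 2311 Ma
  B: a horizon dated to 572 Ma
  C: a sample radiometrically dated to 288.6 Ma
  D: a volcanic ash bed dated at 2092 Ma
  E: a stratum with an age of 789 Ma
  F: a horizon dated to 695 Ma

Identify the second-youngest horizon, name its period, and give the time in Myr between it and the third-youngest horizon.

B, in the Ediacaran; 123 million years to F

Sorted youngest-first by Ma: C (288.6), B (572), F (695), E (789), D (2092), A (2311).
The second youngest is B at 572 Ma, which lies in 635–538.8 Ma: the Ediacaran.
The third youngest is F at 695 Ma; separation = |572 − 695| = 123 Myr.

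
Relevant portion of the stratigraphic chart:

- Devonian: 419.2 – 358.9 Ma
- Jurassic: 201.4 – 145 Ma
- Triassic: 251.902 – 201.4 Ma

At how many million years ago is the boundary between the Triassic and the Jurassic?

201.4 Ma

The Triassic ends and the Jurassic begins at 201.4 Ma.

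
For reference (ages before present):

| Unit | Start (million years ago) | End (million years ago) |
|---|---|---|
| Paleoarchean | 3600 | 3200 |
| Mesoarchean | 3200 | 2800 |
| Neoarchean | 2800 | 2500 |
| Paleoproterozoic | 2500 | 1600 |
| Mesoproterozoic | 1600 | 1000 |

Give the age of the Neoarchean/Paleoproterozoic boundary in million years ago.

2500 million years ago

The Neoarchean ends and the Paleoproterozoic begins at 2500 million years ago.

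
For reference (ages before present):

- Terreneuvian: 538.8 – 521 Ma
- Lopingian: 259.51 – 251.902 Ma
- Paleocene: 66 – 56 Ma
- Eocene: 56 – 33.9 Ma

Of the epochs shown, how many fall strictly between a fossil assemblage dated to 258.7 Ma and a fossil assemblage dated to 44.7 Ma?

The older date is 258.7 Ma and the younger is 44.7 Ma.
Epochs with start < 258.7 and end > 44.7 Ma: Paleocene (66–56).
That is 1 complete epoch.

1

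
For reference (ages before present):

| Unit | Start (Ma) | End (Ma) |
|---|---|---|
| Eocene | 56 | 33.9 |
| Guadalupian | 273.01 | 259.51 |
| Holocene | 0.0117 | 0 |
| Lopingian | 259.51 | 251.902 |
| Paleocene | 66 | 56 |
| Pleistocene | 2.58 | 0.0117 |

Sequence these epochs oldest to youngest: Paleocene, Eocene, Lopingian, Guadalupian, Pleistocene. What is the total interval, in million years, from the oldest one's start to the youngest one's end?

Guadalupian, Lopingian, Paleocene, Eocene, Pleistocene; total span 272.9983 Myr

From the excerpt: Paleocene 66–56; Eocene 56–33.9; Lopingian 259.51–251.902; Guadalupian 273.01–259.51; Pleistocene 2.58–0.0117 (Ma).
Larger Ma is earlier, so the oldest is Guadalupian and the youngest is Pleistocene; oldest to youngest: Guadalupian, Lopingian, Paleocene, Eocene, Pleistocene.
Oldest start 273.01 minus youngest end 0.0117 gives 272.9983 Myr overall.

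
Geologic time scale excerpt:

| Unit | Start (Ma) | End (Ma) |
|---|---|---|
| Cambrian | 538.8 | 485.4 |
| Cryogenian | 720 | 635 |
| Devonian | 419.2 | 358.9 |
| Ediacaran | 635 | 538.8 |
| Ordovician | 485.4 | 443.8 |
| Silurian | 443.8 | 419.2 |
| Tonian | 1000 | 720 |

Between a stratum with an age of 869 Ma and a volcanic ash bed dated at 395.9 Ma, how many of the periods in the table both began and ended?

The older date is 869 Ma and the younger is 395.9 Ma.
Periods with start < 869 and end > 395.9 Ma: Cryogenian (720–635), Ediacaran (635–538.8), Cambrian (538.8–485.4), Ordovician (485.4–443.8), Silurian (443.8–419.2).
That is 5 complete periods.

5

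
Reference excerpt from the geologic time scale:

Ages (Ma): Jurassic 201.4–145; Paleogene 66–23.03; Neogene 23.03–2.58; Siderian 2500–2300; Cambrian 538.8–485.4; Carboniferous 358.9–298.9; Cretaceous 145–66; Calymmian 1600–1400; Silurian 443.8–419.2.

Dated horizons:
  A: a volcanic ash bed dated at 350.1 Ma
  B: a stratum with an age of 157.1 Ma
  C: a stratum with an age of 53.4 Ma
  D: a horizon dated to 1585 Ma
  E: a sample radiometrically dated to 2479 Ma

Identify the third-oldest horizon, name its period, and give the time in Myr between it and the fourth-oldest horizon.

Larger Ma means older, so oldest first: E 2479 > D 1585 > A 350.1 > B 157.1 > C 53.4.
Counting 3 along gives A (350.1 Ma); the excerpt puts that inside the Carboniferous, 358.9–298.9 Ma.
Next in line is B (157.1 Ma), and 350.1 − 157.1 = 193 Myr.

A, in the Carboniferous; 193 million years to B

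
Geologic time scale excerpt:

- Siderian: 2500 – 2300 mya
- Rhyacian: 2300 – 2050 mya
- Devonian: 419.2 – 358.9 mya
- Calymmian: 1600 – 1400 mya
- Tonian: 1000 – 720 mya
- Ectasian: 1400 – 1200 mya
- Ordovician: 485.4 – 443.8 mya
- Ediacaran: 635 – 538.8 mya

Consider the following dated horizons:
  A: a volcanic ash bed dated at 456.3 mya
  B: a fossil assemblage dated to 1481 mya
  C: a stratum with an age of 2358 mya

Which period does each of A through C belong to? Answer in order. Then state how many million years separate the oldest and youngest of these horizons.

A: 456.3 Ma lies in 485.4–443.8 Ma, so Ordovician.
B: 1481 Ma lies in 1600–1400 Ma, so Calymmian.
C: 2358 Ma lies in 2500–2300 Ma, so Siderian.
Oldest = 2358 Ma, youngest = 456.3 Ma → span 1901.7 Myr.

A — Ordovician; B — Calymmian; C — Siderian; span 1901.7 million years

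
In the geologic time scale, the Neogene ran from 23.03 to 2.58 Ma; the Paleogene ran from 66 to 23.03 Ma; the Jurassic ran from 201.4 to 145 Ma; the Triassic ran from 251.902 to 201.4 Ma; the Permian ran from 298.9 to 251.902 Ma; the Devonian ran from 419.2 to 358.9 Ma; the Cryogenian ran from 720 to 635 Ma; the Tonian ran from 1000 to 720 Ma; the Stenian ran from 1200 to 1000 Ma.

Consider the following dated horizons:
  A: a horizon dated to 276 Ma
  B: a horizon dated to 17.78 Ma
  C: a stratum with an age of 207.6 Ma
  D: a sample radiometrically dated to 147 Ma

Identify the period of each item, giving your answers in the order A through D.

Match each age against the start–end ranges in the excerpt: A = 276 Ma → Permian (298.9–251.902); B = 17.78 Ma → Neogene (23.03–2.58); C = 207.6 Ma → Triassic (251.902–201.4); D = 147 Ma → Jurassic (201.4–145).

A — Permian; B — Neogene; C — Triassic; D — Jurassic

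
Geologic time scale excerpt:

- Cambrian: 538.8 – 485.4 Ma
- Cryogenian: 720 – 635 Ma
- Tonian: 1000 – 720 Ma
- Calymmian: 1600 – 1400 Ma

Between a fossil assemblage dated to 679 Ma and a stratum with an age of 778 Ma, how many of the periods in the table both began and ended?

0

The older date is 778 Ma and the younger is 679 Ma.
No period both begins after 778 Ma and ends before 679 Ma, so the count is 0.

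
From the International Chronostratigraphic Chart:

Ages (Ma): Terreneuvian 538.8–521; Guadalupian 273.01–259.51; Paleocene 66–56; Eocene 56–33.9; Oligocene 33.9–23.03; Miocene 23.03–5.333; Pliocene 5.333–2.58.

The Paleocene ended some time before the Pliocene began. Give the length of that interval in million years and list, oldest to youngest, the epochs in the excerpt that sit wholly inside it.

End of Paleocene = 56 Ma; start of Pliocene = 5.333 Ma.
Gap = 56 − 5.333 = 50.667 Myr.
Epochs wholly inside 56–5.333 Ma: Eocene (56–33.9), Oligocene (33.9–23.03), Miocene (23.03–5.333).

50.667 million years; Eocene, Oligocene, Miocene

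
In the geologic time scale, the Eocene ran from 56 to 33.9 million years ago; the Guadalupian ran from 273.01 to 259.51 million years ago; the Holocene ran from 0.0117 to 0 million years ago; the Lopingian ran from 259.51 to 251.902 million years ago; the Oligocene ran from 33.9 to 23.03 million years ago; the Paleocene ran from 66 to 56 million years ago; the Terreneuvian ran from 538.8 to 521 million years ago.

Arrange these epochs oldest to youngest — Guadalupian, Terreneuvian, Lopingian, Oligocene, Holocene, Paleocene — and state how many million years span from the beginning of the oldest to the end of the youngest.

Terreneuvian, Guadalupian, Lopingian, Paleocene, Oligocene, Holocene; total span 538.8 Myr

Start ages (Ma): Terreneuvian 538.8, Guadalupian 273.01, Lopingian 259.51, Paleocene 66, Oligocene 33.9, Holocene 0.0117.
Ordered oldest to youngest: Terreneuvian, Guadalupian, Lopingian, Paleocene, Oligocene, Holocene.
Span = 538.8 − 0 = 538.8 Myr.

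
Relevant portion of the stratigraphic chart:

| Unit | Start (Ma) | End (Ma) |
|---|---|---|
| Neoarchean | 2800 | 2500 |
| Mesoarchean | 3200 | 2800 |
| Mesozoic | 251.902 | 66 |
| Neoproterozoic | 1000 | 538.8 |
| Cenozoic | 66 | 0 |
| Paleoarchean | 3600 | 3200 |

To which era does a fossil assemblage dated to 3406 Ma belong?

3406 Ma lies between 3600 and 3200 Ma, so it falls in the Paleoarchean.

Paleoarchean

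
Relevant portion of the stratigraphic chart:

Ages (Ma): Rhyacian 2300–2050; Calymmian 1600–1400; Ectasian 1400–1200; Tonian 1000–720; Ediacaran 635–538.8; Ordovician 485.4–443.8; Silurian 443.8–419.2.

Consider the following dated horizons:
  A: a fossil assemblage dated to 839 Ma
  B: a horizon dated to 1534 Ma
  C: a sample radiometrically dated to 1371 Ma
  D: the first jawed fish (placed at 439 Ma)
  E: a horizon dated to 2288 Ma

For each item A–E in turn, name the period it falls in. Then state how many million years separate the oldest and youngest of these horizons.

Match each age against the start–end ranges in the excerpt: A = 839 Ma → Tonian (1000–720); B = 1534 Ma → Calymmian (1600–1400); C = 1371 Ma → Ectasian (1400–1200); D = 439 Ma → Silurian (443.8–419.2); E = 2288 Ma → Rhyacian (2300–2050).
The largest age is 2288 Ma and the smallest is 439 Ma; their difference is 1849 Myr.

A — Tonian; B — Calymmian; C — Ectasian; D — Silurian; E — Rhyacian; span 1849 million years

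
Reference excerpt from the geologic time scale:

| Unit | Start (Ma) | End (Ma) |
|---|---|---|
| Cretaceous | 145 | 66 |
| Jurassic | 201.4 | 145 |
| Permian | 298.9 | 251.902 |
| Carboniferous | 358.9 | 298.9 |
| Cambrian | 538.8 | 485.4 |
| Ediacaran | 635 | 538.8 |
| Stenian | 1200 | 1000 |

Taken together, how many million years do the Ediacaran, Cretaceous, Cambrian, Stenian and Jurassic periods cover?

Each duration: Ediacaran = 96.2; Cretaceous = 79; Cambrian = 53.4; Stenian = 200; Jurassic = 56.4.
Sum: 96.2 + 79 + 53.4 + 200 + 56.4 = 485 Myr.

485 million years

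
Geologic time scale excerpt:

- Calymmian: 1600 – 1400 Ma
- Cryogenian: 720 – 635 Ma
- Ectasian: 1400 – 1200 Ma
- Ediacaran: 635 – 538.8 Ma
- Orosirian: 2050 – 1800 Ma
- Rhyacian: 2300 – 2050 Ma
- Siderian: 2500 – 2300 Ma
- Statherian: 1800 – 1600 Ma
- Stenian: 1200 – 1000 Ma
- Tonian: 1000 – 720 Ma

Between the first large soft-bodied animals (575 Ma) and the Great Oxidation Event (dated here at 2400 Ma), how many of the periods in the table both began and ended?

8

2400 Ma sits inside the Siderian (2500–2300) and 575 Ma inside the Ediacaran (635–538.8); neither of those is wholly between the two dates.
The listed periods lying completely between them are Rhyacian, Orosirian, Statherian, Calymmian, Ectasian, Stenian, Tonian, Cryogenian — 8 in all.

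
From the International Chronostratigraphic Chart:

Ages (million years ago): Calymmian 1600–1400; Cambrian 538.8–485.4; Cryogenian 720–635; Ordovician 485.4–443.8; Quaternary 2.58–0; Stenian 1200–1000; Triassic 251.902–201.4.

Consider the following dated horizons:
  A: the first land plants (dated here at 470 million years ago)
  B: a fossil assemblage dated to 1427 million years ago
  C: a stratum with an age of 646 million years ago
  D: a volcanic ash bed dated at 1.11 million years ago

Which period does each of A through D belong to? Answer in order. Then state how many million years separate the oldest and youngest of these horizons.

A: 470 Ma lies in 485.4–443.8 Ma, so Ordovician.
B: 1427 Ma lies in 1600–1400 Ma, so Calymmian.
C: 646 Ma lies in 720–635 Ma, so Cryogenian.
D: 1.11 Ma lies in 2.58–0 Ma, so Quaternary.
Oldest = 1427 Ma, youngest = 1.11 Ma → span 1425.89 Myr.

A — Ordovician; B — Calymmian; C — Cryogenian; D — Quaternary; span 1425.89 million years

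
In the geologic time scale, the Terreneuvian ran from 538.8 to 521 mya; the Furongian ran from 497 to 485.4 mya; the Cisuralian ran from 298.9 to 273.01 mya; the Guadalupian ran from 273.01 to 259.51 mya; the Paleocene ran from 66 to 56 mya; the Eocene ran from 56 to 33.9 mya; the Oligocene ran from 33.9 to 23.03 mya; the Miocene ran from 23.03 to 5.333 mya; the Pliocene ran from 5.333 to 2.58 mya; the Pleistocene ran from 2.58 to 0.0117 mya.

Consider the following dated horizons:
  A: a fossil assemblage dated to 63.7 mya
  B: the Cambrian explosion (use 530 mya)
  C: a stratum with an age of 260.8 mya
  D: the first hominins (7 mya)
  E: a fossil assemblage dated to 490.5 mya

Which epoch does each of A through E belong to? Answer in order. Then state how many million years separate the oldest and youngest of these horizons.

A — Paleocene; B — Terreneuvian; C — Guadalupian; D — Miocene; E — Furongian; span 523 million years

A: 63.7 Ma lies in 66–56 Ma, so Paleocene.
B: 530 Ma lies in 538.8–521 Ma, so Terreneuvian.
C: 260.8 Ma lies in 273.01–259.51 Ma, so Guadalupian.
D: 7 Ma lies in 23.03–5.333 Ma, so Miocene.
E: 490.5 Ma lies in 497–485.4 Ma, so Furongian.
Oldest = 530 Ma, youngest = 7 Ma → span 523 Myr.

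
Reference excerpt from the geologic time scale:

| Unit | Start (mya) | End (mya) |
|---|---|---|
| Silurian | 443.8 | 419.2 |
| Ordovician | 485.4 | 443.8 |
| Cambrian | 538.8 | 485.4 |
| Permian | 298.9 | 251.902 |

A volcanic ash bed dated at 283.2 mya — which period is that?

283.2 Ma lies between 298.9 and 251.902 Ma, so it falls in the Permian.

Permian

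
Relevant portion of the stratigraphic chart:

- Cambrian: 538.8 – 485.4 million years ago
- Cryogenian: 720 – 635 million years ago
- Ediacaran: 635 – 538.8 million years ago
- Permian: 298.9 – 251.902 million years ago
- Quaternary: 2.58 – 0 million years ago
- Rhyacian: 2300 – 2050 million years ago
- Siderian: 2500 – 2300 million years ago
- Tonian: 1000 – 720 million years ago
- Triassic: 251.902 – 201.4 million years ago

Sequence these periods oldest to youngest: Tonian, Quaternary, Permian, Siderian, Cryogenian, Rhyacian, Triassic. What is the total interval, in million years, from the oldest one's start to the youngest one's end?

Siderian, Rhyacian, Tonian, Cryogenian, Permian, Triassic, Quaternary; total span 2500 Myr

Start ages (Ma): Siderian 2500, Rhyacian 2300, Tonian 1000, Cryogenian 720, Permian 298.9, Triassic 251.902, Quaternary 2.58.
Ordered oldest to youngest: Siderian, Rhyacian, Tonian, Cryogenian, Permian, Triassic, Quaternary.
Span = 2500 − 0 = 2500 Myr.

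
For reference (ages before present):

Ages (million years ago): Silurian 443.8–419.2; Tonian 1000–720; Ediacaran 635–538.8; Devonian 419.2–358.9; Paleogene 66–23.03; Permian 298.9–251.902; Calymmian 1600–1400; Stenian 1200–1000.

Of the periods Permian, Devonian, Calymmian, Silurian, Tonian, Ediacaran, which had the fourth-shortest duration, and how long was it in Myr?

Ediacaran, 96.2 million years

Durations: Permian 46.998; Devonian 60.3; Calymmian 200; Silurian 24.6; Tonian 280; Ediacaran 96.2 Myr.
Sorted shortest-first: Silurian (24.6), Permian (46.998), Devonian (60.3), Ediacaran (96.2), Calymmian (200), Tonian (280).
The fourth shortest is Ediacaran at 96.2 Myr.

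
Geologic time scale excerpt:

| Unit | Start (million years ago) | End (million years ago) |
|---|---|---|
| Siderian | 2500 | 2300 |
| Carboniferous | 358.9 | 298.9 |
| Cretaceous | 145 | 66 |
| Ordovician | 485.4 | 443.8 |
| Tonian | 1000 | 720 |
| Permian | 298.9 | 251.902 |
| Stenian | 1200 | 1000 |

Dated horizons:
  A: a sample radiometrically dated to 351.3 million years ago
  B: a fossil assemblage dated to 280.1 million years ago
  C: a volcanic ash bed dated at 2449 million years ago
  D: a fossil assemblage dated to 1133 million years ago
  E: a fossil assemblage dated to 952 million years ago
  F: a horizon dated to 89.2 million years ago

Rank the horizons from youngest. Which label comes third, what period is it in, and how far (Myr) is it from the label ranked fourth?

A, in the Carboniferous; 600.7 million years to E

Smaller Ma means younger, so youngest first: F 89.2 < B 280.1 < A 351.3 < E 952 < D 1133 < C 2449.
Counting 3 along gives A (351.3 Ma); the excerpt puts that inside the Carboniferous, 358.9–298.9 Ma.
Next in line is E (952 Ma), and 952 − 351.3 = 600.7 Myr.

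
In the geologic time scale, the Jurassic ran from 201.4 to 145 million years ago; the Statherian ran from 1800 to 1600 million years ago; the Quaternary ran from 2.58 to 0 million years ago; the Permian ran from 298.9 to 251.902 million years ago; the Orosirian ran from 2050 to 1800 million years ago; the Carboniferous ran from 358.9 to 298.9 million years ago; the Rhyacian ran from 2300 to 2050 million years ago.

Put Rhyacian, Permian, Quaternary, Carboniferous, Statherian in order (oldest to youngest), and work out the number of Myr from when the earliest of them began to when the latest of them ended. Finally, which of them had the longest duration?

Start ages (Ma): Rhyacian 2300, Statherian 1800, Carboniferous 358.9, Permian 298.9, Quaternary 2.58.
Ordered oldest to youngest: Rhyacian, Statherian, Carboniferous, Permian, Quaternary.
Span = 2300 − 0 = 2300 Myr.
Durations: Quaternary 2.58, Permian 46.998, Rhyacian 250, Statherian 200, Carboniferous 60 → longest is Rhyacian (250 Myr).

Rhyacian, Statherian, Carboniferous, Permian, Quaternary; total span 2300 Myr; longest is Rhyacian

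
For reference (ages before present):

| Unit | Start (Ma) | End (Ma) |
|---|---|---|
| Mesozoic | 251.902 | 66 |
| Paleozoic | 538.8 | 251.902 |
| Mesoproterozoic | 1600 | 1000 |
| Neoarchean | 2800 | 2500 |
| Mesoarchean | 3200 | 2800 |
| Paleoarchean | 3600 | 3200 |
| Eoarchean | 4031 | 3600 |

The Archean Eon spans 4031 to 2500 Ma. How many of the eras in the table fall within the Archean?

Eras inside 4031–2500 Ma: Eoarchean, Paleoarchean, Mesoarchean, Neoarchean — 4 in total.

4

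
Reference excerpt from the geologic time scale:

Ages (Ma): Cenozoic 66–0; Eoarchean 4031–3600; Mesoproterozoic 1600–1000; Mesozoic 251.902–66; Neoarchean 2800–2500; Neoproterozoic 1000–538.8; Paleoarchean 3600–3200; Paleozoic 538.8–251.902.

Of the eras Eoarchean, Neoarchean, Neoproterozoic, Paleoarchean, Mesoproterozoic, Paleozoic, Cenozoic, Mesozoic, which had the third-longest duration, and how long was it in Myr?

Eoarchean, 431 million years

Durations: Eoarchean 431; Neoarchean 300; Neoproterozoic 461.2; Paleoarchean 400; Mesoproterozoic 600; Paleozoic 286.898; Cenozoic 66; Mesozoic 185.902 Myr.
Sorted longest-first: Mesoproterozoic (600), Neoproterozoic (461.2), Eoarchean (431), Paleoarchean (400), Neoarchean (300), Paleozoic (286.898), Mesozoic (185.902), Cenozoic (66).
The third longest is Eoarchean at 431 Myr.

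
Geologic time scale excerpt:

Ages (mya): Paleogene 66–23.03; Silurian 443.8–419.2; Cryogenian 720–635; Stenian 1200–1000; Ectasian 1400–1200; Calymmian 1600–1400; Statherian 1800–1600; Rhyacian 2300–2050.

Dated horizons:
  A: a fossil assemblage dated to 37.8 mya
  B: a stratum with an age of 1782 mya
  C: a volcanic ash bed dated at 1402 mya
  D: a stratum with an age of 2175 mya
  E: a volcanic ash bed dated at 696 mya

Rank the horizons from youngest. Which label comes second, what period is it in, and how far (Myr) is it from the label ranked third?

E, in the Cryogenian; 706 million years to C

Smaller Ma means younger, so youngest first: A 37.8 < E 696 < C 1402 < B 1782 < D 2175.
Counting 2 along gives E (696 Ma); the excerpt puts that inside the Cryogenian, 720–635 Ma.
Next in line is C (1402 Ma), and 1402 − 696 = 706 Myr.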